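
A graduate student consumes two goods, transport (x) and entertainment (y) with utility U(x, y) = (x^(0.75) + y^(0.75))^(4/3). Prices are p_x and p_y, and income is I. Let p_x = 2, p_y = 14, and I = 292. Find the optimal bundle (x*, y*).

With the ratio pinned down, the budget gives x* = I/(p_x + p_y·(y/x)) and y* = (y/x)·x*.
Numerically y/x = 0.000416, so x* = 292/(2 + 14·0.000416) = 145.5756 and y* = 0.000416·145.5756 = 0.0606.

x* = 145.5756, y* = 0.0606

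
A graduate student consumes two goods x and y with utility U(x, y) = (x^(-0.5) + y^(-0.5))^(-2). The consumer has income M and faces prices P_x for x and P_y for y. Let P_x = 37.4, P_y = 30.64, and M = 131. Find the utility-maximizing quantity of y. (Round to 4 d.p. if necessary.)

MRS = MU_x/MU_y = (y/x)^(1.5). Set equal to P_x/P_y.
Hence y/x = (P_x/P_y)^(1/(1.5)), i.e. raised to the 2/3 power.
With the ratio pinned down, the budget gives x* = M/(P_x + P_y·(y/x)) and y* = (y/x)·x*.
Numerically y/x = 1.142147, so x* = 131/(37.4 + 30.64·1.142147) = 1.8095 and y* = 1.142147·1.8095 = 2.0667.

y* = 2.0667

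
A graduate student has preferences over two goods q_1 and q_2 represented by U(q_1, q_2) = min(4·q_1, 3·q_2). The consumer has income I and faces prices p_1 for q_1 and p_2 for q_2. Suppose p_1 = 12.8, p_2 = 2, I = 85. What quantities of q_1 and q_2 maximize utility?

Leontief preferences: the optimum is at the kink where q_1/3 = q_2/4, i.e. q_2 = (4/3)·q_1.
Budget: p_1·q_1 + p_2·(4/3)·q_1 = I, so (3·p_1 + 4·p_2)·q_1 = 3·I.
Demand: q_1*(p_1,p_2,I) = 3·I/(3·p_1 + 4·p_2), q_2* = 4·I/(3·p_1 + 4·p_2).
Here 3·12.8 + 4·2 = 46.4, giving q_1* = 5.4957 and q_2* = 7.3276.

q_1* = 5.4957, q_2* = 7.3276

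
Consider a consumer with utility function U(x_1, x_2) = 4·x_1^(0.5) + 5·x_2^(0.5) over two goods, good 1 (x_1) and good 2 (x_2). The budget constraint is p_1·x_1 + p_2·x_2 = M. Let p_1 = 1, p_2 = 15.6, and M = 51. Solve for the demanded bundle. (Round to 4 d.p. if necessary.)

MRS = MU_x_1/MU_x_2 = (4/5)·(x_2/x_1)^(0.5). Set equal to p_1/p_2.
Solve for the ratio: x_2/x_1 = [(5/4)·p_1/p_2]^(2).
With the ratio pinned down, the budget gives x_1* = M/(p_1 + p_2·(x_2/x_1)) and x_2* = (x_2/x_1)·x_1*.
Numerically x_2/x_1 = 0.006421, so x_1* = 51/(1 + 15.6·0.006421) = 46.3569 and x_2* = 0.006421·46.3569 = 0.2976.

x_1* = 46.3569, x_2* = 0.2976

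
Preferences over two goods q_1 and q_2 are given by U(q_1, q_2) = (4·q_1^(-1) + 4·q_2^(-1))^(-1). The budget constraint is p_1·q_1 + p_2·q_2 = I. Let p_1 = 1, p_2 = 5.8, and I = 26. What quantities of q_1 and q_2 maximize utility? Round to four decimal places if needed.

MU_q_1 ∝ 4·q_1^(-2), MU_q_2 ∝ 4·q_2^(-2), so MRS = (q_2/q_1)^(2) = p_1/p_2.
Hence q_2/q_1 = (p_1/p_2)^(1/(2)), i.e. raised to the 0.5 power.
With the ratio pinned down, the budget gives q_1* = I/(p_1 + p_2·(q_2/q_1)) and q_2* = (q_2/q_1)·q_1*.
Numerically q_2/q_1 = 0.415227, so q_1* = 26/(1 + 5.8·0.415227) = 7.6284 and q_2* = 0.415227·7.6284 = 3.1675.

q_1* = 7.6284, q_2* = 3.1675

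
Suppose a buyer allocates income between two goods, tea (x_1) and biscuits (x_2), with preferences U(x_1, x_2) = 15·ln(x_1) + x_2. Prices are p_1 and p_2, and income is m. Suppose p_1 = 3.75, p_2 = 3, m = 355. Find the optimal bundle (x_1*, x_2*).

Set MRS = p_1/p_2: (15/x_1)/1 = p_1/p_2.
So x_1*(p_1,p_2) = 15·p_2/p_1, independent of income; and x_2* = (m − 15·p_2)/p_2.
At the given prices: x_1* = 15·3/3.75 = 12, and x_2* = 103.3333.

x_1* = 12, x_2* = 103.3333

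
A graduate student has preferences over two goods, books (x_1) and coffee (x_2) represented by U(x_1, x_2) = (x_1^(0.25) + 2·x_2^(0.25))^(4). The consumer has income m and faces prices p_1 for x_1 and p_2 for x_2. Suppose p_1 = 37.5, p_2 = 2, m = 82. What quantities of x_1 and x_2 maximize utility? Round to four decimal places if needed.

MRS = MU_x_1/MU_x_2 = (1/2)·(x_2/x_1)^(0.75). Set equal to p_1/p_2.
Hence x_2/x_1 = (2·p_1/p_2)^(1/(0.75)), i.e. raised to the 4/3 power.
With the ratio pinned down, the budget gives x_1* = m/(p_1 + p_2·(x_2/x_1)) and x_2* = (x_2/x_1)·x_1*.
Numerically x_2/x_1 = 125.518678, so x_1* = 82/(37.5 + 2·125.518678) = 0.2842 and x_2* = 125.518678·0.2842 = 35.6714.

x_1* = 0.2842, x_2* = 35.6714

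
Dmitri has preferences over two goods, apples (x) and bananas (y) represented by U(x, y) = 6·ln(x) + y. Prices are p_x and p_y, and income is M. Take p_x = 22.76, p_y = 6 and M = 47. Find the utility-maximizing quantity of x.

MU_x = 6/x, MU_y = 1. Tangency: 6/x = p_x/p_y.
So x*(p_x,p_y) = 6·p_y/p_x, independent of income; and y* = (M − 6·p_y)/p_y.
At the given prices: x* = 6·6/22.76 = 1.5817.

x* = 1.5817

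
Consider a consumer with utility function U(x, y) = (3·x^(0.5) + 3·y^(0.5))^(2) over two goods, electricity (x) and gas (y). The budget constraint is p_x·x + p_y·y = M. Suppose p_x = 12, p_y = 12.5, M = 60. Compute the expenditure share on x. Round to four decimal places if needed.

MU_x ∝ 3·x^(-0.5), MU_y ∝ 3·y^(-0.5), so MRS = (y/x)^(0.5) = p_x/p_y.
Hence y/x = (p_x/p_y)^(1/(0.5)), i.e. raised to the 2 power.
Substitute y = (y/x)·x into the budget: x* = M/(p_x + p_y·(y/x)).
Numerically y/x = 0.9216, so x* = 60/(12 + 12.5·0.9216) = 2.551 and y* = 0.9216·2.551 = 2.351.
Expenditure on x: 12·2.551 = 30.6122; share = 0.5102.

share on x = 0.5102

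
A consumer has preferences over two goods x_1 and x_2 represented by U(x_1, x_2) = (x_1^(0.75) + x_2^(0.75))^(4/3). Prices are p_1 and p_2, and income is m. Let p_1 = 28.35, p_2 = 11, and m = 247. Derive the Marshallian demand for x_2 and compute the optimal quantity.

x_2* = 21.2153

With the ratio pinned down, the budget gives x_1* = m/(p_1 + p_2·(x_2/x_1)) and x_2* = (x_2/x_1)·x_1*.
Numerically x_2/x_1 = 44.12061, so x_1* = 247/(28.35 + 11·44.12061) = 0.4808 and x_2* = 44.12061·0.4808 = 21.2153.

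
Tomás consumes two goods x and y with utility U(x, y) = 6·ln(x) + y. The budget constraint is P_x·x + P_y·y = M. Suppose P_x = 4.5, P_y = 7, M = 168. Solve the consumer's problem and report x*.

x* = 9.3333

MU_x = 6/x, MU_y = 1. Tangency: 6/x = P_x/P_y.
So x*(P_x,P_y) = 6·P_y/P_x, independent of income; and y* = (M − 6·P_y)/P_y.
At the given prices: x* = 6·7/4.5 = 9.3333.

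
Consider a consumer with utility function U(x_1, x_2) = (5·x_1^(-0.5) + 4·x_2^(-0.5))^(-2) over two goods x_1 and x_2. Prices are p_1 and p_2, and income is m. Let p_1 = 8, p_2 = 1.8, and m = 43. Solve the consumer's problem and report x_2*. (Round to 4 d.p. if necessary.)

x_2* = 8.2153

From the CES first-order condition, (5/4)·(x_2/x_1)^(1.5) = p_1/p_2.
Solve for the ratio: x_2/x_1 = [(4/5)·p_1/p_2]^(2/3).
Substitute x_2 = (x_2/x_1)·x_1 into the budget: x_1* = m/(p_1 + p_2·(x_2/x_1)).
Numerically x_2/x_1 = 2.329548, so x_1* = 43/(8 + 1.8·2.329548) = 3.5266 and x_2* = 2.329548·3.5266 = 8.2153.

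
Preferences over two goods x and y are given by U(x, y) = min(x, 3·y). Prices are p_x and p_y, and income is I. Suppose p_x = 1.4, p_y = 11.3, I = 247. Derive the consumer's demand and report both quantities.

With perfect complements, no substitution: consume in ratio x:y = 3:1.
Budget: p_x·x + p_y·(1/3)·x = I, so (3·p_x + p_y)·x = 3·I.
Demand: x*(p_x,p_y,I) = 3·I/(3·p_x + p_y), y* = I/(3·p_x + p_y).
Here 3·1.4 + 11.3 = 15.5, giving x* = 47.8065 and y* = 15.9355.

x* = 47.8065, y* = 15.9355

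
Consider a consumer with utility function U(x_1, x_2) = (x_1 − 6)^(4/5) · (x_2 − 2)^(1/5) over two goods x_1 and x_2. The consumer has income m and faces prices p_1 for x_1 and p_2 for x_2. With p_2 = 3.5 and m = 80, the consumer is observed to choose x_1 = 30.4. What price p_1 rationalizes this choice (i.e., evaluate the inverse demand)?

p_1 = 2

MRS = 4·(x_2−2)/(x_1−6). Tangency with p_1/p_2 gives x_2−2 = (1/4)·(p_1/p_2)·(x_1−6).
Substituting into the budget: x_1* = 6 + 0.8·(m − 6·p_1 − 2·p_2)/p_1, and x_2* = 2 + 0.2·(…)/p_2.
Set x_1* = 30.4 in the demand function and solve for p_1: p_1 = 2.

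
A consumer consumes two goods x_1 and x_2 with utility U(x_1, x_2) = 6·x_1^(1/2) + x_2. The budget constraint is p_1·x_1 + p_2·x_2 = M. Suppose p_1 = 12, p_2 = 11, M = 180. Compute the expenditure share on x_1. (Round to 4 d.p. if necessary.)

Set MRS = p_1/p_2: 3·x_1^(−1/2) = p_1/p_2.
Thus x_1* = (3·p_2/p_1)² — independent of M — with the rest of income spent on x_2.
Plugging in: x_1* = (3·11/12)² = 7.5625, x_2* = 8.1136.
Expenditure on x_1: 12·7.5625 = 90.75; share = 0.5042.

share on x_1 = 0.5042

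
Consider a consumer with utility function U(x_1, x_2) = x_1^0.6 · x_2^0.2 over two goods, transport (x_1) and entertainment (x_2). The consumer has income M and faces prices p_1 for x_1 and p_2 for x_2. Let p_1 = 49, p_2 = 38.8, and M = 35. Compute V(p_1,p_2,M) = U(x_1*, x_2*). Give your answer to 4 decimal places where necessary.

Tangency: MRS = 3·x_2/x_1 = p_1/p_2.
Rearranging, p_2·x_2 = (1/3)·p_1·x_1. Substituting into the budget gives p_1·x_1·(1 + (1/3)) = M.
Demand: x_1*(p_1,p_2,M) = 0.75·M/p_1 and x_2* = 0.25·M/p_2.
At p_1=49, p_2=38.8, M=35: x_1* = 0.75·35/49 = 0.5357, x_2* = 0.2255.
Utility at the optimum: U(0.5357, 0.2255) = 0.5105.

V = 0.5105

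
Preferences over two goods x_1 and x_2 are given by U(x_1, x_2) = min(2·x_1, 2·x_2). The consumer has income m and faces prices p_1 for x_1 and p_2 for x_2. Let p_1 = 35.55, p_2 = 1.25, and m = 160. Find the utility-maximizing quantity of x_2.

x_2* = 4.3478

With perfect complements, no substitution: consume in ratio x_1:x_2 = 2:2.
Budget: p_1·x_1 + p_2·x_1 = m, so (2·p_1 + 2·p_2)·x_1 = 2·m.
Demand: x_1*(p_1,p_2,m) = 2·m/(2·p_1 + 2·p_2), x_2* = 2·m/(2·p_1 + 2·p_2).
Here 2·35.55 + 2·1.25 = 73.6, giving x_2* = 4.3478.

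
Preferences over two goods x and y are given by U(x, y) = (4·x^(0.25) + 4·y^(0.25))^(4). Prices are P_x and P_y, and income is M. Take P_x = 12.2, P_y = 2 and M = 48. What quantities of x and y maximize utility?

MRS = MU_x/MU_y = (y/x)^(0.75). Set equal to P_x/P_y.
Hence y/x = (P_x/P_y)^(1/(0.75)), i.e. raised to the 4/3 power.
With the ratio pinned down, the budget gives x* = M/(P_x + P_y·(y/x)) and y* = (y/x)·x*.
Numerically y/x = 11.145677, so x* = 48/(12.2 + 2·11.145677) = 1.3917 and y* = 11.145677·1.3917 = 15.5109.

x* = 1.3917, y* = 15.5109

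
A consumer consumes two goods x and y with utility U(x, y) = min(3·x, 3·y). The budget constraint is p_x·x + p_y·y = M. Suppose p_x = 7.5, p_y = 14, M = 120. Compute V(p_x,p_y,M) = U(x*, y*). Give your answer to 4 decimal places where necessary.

V = 16.7442

With perfect complements, no substitution: consume in ratio x:y = 3:3.
Budget: p_x·x + p_y·x = M, so (3·p_x + 3·p_y)·x = 3·M.
Demand: x*(p_x,p_y,M) = 3·M/(3·p_x + 3·p_y), y* = 3·M/(3·p_x + 3·p_y).
Here 3·7.5 + 3·14 = 64.5, giving x* = 5.5814 and y* = 5.5814.
Utility at the optimum: U(5.5814, 5.5814) = 16.7442.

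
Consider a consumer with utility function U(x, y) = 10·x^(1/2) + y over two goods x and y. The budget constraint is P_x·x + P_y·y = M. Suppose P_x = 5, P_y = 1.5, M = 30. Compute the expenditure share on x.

share on x = 0.375

Solve: √x = 5·P_y/P_x, so x*(P_x,P_y) = (5·P_y/P_x)², and y* = (M − P_x·x*)/P_y.
Plugging in: x* = (5·1.5/5)² = 2.25, y* = 12.5.
Expenditure on x: 5·2.25 = 11.25; share = 0.375.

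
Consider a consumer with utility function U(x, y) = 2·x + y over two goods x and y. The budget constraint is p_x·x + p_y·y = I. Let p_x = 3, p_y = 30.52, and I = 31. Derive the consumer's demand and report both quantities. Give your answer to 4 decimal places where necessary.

x* = 10.3333, y* = 0

x gives more utility per dollar, so spend all income on x: x* = I/p_x, y* = 0.
Numerically: x* = 10.3333, y* = 0.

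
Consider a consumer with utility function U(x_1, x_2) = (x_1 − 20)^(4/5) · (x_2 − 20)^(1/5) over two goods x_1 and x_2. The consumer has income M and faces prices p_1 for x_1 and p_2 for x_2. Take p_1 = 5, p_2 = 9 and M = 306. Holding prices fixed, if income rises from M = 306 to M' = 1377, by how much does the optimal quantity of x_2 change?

MRS = 4·(x_2−20)/(x_1−20). Tangency with p_1/p_2 gives x_2−20 = (1/4)·(p_1/p_2)·(x_1−20).
Substituting into the budget: x_1* = 20 + 0.8·(M − 20·p_1 − 20·p_2)/p_1, and x_2* = 20 + 0.2·(…)/p_2.
Discretionary income = 306 − 20·5 − 20·9 = 26; x_2* = 20 + 0.2·26/9 = 20.5778.
At M' = 1377: x_2* = 44.3778. Change: 44.3778 − 20.5778 = 23.8.

Δx_2* = 23.8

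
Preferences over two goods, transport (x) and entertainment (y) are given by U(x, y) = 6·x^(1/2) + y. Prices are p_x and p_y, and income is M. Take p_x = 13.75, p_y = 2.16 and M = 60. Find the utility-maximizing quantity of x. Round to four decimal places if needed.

MU_x = 3/√x, MU_y = 1. Tangency: 3/√x = p_x/p_y.
Solve: √x = 3·p_y/p_x, so x*(p_x,p_y) = (3·p_y/p_x)², and y* = (M − p_x·x*)/p_y.
Plugging in: x* = (3·2.16/13.75)² = 0.2221.

x* = 0.2221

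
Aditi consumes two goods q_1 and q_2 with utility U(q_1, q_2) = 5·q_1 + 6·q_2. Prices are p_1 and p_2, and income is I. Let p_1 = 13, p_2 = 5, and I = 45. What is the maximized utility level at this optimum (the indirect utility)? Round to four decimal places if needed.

Perfect substitutes: compare marginal utility per dollar. 5/p_1 vs 6/p_2 → 0.3846 vs 1.2.
q_2 gives more utility per dollar, so spend all income on q_2: q_2* = I/p_2, q_1* = 0.
Numerically: q_1* = 0, q_2* = 9.
Utility at the optimum: U(0, 9) = 54.

V = 54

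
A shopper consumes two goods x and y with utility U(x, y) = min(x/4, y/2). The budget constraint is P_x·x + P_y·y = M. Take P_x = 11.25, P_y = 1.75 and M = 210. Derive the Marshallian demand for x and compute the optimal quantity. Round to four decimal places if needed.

With perfect complements, no substitution: consume in ratio x:y = 4:2.
Budget: P_x·x + P_y·(1/2)·x = M, so (4·P_x + 2·P_y)·x = 4·M.
Demand: x*(P_x,P_y,M) = 4·M/(4·P_x + 2·P_y), y* = 2·M/(4·P_x + 2·P_y).
Here 4·11.25 + 2·1.75 = 48.5, giving x* = 17.3196.

x* = 17.3196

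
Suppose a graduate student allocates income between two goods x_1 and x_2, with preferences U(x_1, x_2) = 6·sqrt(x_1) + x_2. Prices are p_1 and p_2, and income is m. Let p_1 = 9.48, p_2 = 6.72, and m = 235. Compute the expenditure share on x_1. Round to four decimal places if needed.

share on x_1 = 0.1824

MU_x_1 = 3/√x_1, MU_x_2 = 1. Tangency: 3/√x_1 = p_1/p_2.
Solve: √x_1 = 3·p_2/p_1, so x_1*(p_1,p_2) = (3·p_2/p_1)², and x_2* = (m − p_1·x_1*)/p_2.
Plugging in: x_1* = (3·6.72/9.48)² = 4.5224, x_2* = 28.5905.
Expenditure on x_1: 9.48·4.5224 = 42.8719; share = 0.1824.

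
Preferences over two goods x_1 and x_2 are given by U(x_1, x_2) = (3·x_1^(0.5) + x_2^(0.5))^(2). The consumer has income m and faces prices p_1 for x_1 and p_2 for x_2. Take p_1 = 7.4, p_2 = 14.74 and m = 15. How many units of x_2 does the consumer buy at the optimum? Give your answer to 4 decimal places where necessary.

x_2* = 0.0538

MU_x_1 ∝ 3·x_1^(-0.5), MU_x_2 ∝ x_2^(-0.5), so MRS = 3·(x_2/x_1)^(0.5) = p_1/p_2.
Hence x_2/x_1 = ((1/3)·p_1/p_2)^(1/(0.5)), i.e. raised to the 2 power.
Substitute x_2 = (x_2/x_1)·x_1 into the budget: x_1* = m/(p_1 + p_2·(x_2/x_1)).
Numerically x_2/x_1 = 0.028004, so x_1* = 15/(7.4 + 14.74·0.028004) = 1.9199 and x_2* = 0.028004·1.9199 = 0.0538.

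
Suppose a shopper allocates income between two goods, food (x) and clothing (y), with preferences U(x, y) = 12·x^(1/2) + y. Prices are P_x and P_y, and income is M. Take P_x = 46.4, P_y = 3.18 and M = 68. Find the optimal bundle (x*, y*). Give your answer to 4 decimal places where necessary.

Plugging in: x* = (6·3.18/46.4)² = 0.1691, y* = 18.9164.

x* = 0.1691, y* = 18.9164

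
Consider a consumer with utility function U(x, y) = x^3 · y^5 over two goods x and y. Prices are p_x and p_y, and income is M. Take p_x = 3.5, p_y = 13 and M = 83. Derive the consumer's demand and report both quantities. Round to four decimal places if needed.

x* = 8.8929, y* = 3.9904

MU_x/MU_y = (3·y)/(5·x); tangency sets this equal to p_x/p_y.
Rearranging, p_y·y = (5/3)·p_x·x. Substituting into the budget gives p_x·x·(1 + (5/3)) = M.
Demand: x*(p_x,p_y,M) = 0.375·M/p_x and y* = 0.625·M/p_y.
At p_x=3.5, p_y=13, M=83: x* = 0.375·83/3.5 = 8.8929, y* = 3.9904.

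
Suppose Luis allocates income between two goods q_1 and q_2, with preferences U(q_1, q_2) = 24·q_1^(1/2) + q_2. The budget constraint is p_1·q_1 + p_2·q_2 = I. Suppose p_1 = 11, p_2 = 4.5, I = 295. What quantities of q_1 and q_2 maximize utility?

q_1* = 24.0992, q_2* = 6.6465

Utility is quasi-linear in q_2; the FOC for q_1 is 12/√q_1 = p_1/p_2.
Solve: √q_1 = 12·p_2/p_1, so q_1*(p_1,p_2) = (12·p_2/p_1)², and q_2* = (I − p_1·q_1*)/p_2.
Plugging in: q_1* = (12·4.5/11)² = 24.0992, q_2* = 6.6465.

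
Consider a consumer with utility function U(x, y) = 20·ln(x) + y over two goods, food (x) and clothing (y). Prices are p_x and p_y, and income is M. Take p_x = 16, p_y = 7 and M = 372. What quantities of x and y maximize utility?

x* = 8.75, y* = 33.1429

So x*(p_x,p_y) = 20·p_y/p_x, independent of income; and y* = (M − 20·p_y)/p_y.
At the given prices: x* = 20·7/16 = 8.75, and y* = 33.1429.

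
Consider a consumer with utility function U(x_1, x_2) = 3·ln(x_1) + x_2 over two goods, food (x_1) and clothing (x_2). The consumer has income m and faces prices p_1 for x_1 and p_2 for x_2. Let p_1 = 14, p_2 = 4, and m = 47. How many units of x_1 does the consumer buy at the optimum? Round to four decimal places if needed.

x_1* = 0.8571

Set MRS = p_1/p_2: (3/x_1)/1 = p_1/p_2.
So x_1*(p_1,p_2) = 3·p_2/p_1, independent of income; and x_2* = (m − 3·p_2)/p_2.
At the given prices: x_1* = 3·4/14 = 0.8571.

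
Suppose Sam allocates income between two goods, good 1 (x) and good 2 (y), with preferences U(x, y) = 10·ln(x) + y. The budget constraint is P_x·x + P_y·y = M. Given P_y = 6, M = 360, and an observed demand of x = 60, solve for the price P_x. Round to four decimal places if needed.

P_x = 1

MU_x = 10/x, MU_y = 1. Tangency: 10/x = P_x/P_y.
So x*(P_x,P_y) = 10·P_y/P_x, independent of income; and y* = (M − 10·P_y)/P_y.
Set x* = 60 in the demand function and solve for P_x: P_x = 1.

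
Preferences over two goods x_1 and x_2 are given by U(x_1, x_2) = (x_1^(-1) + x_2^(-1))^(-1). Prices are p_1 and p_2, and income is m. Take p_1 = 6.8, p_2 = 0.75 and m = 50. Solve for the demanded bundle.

x_1* = 5.5198, x_2* = 16.6206

MU_x_1 ∝ x_1^(-2), MU_x_2 ∝ x_2^(-2), so MRS = (x_2/x_1)^(2) = p_1/p_2.
Solve for the ratio: x_2/x_1 = [p_1/p_2]^(0.5).
With the ratio pinned down, the budget gives x_1* = m/(p_1 + p_2·(x_2/x_1)) and x_2* = (x_2/x_1)·x_1*.
Numerically x_2/x_1 = 3.011091, so x_1* = 50/(6.8 + 0.75·3.011091) = 5.5198 and x_2* = 3.011091·5.5198 = 16.6206.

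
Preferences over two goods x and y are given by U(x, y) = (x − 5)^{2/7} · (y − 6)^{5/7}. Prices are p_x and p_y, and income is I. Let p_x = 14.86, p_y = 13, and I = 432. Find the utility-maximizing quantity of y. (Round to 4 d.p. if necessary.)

y* = 21.3681

This is Cobb-Douglas in (x−5, y−6): tangency gives 2/7·p_y·(y−6) = 5/7·p_x·(x−5).
Substituting into the budget: x* = 5 + 2/7·(I − 5·p_x − 6·p_y)/p_x, and y* = 6 + 5/7·(…)/p_y.
Discretionary income = 432 − 5·14.86 − 6·13 = 279.7; y* = 6 + 5/7·279.7/13 = 21.3681.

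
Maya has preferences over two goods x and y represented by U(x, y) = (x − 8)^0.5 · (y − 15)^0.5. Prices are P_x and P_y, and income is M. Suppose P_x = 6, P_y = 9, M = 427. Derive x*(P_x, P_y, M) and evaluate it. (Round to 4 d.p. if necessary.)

x* = 28.3333

Let x' = x−8, y' = y−15. MRS = y'/x' = P_x/P_y.
Substituting into the budget: x* = 8 + 0.5·(M − 8·P_x − 15·P_y)/P_x, and y* = 15 + 0.5·(…)/P_y.
Discretionary income = 427 − 8·6 − 15·9 = 244; x* = 8 + 0.5·244/6 = 28.3333.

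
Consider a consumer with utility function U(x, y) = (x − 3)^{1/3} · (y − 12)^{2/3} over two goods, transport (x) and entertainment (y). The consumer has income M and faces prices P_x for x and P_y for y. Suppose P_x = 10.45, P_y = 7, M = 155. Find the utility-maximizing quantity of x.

This is Cobb-Douglas in (x−3, y−12): tangency gives 1/3·P_y·(y−12) = 2/3·P_x·(x−3).
Substituting into the budget: x* = 3 + 1/3·(M − 3·P_x − 12·P_y)/P_x, and y* = 12 + 2/3·(…)/P_y.
Discretionary income = 155 − 3·10.45 − 12·7 = 39.65; x* = 3 + 1/3·39.65/10.45 = 4.2648.

x* = 4.2648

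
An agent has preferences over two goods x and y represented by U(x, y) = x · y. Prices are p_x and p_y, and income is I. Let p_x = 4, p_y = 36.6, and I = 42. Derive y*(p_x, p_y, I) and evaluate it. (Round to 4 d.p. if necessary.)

y* = 0.5738

MU_x/MU_y = (y)/(x); tangency sets this equal to p_x/p_y.
So p_y·y = p_x·x; combined with the budget, a share 0.5 of income goes to x.
Demand: x*(p_x,p_y,I) = 0.5·I/p_x and y* = 0.5·I/p_y.
At p_x=4, p_y=36.6, I=42: y* = 0.5·42/36.6 = 0.5738.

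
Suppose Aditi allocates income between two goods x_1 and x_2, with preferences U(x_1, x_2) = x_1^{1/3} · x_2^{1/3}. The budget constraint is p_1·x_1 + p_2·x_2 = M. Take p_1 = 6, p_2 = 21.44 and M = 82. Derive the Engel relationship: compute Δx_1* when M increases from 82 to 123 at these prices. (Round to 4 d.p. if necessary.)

MU_x_1/MU_x_2 = (1/3·x_2)/(1/3·x_1); tangency sets this equal to p_1/p_2.
Rearranging, p_2·x_2 = p_1·x_1. Substituting into the budget gives p_1·x_1·(1 + 1) = M.
Demand: x_1*(p_1,p_2,M) = 0.5·M/p_1 and x_2* = 0.5·M/p_2.
At p_1=6, p_2=21.44, M=82: x_1* = 0.5·82/6 = 6.8333.
At M' = 123: x_1* = 10.25. Change: 10.25 − 6.8333 = 3.4167.

Δx_1* = 3.4167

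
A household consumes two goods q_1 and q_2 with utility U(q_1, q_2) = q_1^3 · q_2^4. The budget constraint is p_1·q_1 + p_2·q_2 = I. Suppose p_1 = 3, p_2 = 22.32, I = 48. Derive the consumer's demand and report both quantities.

q_1* = 6.8571, q_2* = 1.2289

The MRS is (3/4)·q_2/q_1. Set MRS = p_1/p_2.
Rearranging, p_2·q_2 = (4/3)·p_1·q_1. Substituting into the budget gives p_1·q_1·(1 + (4/3)) = I.
Demand: q_1*(p_1,p_2,I) = 3/7·I/p_1 and q_2* = 4/7·I/p_2.
At p_1=3, p_2=22.32, I=48: q_1* = 3/7·48/3 = 6.8571, q_2* = 1.2289.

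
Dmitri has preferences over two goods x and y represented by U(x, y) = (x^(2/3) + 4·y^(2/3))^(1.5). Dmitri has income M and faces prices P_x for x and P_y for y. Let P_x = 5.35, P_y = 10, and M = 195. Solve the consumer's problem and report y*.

y* = 18.4906

From the CES first-order condition, (1/4)·(y/x)^(1/3) = P_x/P_y.
Hence y/x = (4·P_x/P_y)^(1/(1/3)), i.e. raised to the 3 power.
With the ratio pinned down, the budget gives x* = M/(P_x + P_y·(y/x)) and y* = (y/x)·x*.
Numerically y/x = 9.800344, so x* = 195/(5.35 + 10·9.800344) = 1.8867 and y* = 9.800344·1.8867 = 18.4906.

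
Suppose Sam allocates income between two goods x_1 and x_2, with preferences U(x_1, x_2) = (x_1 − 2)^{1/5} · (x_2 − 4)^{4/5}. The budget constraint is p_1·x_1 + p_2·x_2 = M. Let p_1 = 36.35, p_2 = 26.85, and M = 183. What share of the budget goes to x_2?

This is Cobb-Douglas in (x_1−2, x_2−4): tangency gives 0.2·p_2·(x_2−4) = 0.8·p_1·(x_1−2).
Substituting into the budget: x_1* = 2 + 0.2·(M − 2·p_1 − 4·p_2)/p_1, and x_2* = 4 + 0.8·(…)/p_2.
Discretionary income = 183 − 2·36.35 − 4·26.85 = 2.9; x_1* = 2 + 0.2·2.9/36.35 = 2.016; x_2* = 4 + 0.8·2.9/26.85 = 4.0864.
Expenditure on x_2: 26.85·4.0864 = 109.72; share = 0.5996.

share on x_2 = 0.5996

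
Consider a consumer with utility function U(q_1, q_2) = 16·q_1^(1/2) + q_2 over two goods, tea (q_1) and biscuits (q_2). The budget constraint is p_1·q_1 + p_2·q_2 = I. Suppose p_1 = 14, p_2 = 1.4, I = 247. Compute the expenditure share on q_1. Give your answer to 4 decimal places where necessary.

share on q_1 = 0.0363

Plugging in: q_1* = (8·1.4/14)² = 0.64, q_2* = 170.0286.
Expenditure on q_1: 14·0.64 = 8.96; share = 0.0363.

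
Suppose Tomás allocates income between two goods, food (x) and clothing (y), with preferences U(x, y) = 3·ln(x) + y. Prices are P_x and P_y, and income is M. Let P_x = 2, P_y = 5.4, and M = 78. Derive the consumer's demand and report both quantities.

x* = 8.1, y* = 11.4444

So x*(P_x,P_y) = 3·P_y/P_x, independent of income; and y* = (M − 3·P_y)/P_y.
At the given prices: x* = 3·5.4/2 = 8.1, and y* = 11.4444.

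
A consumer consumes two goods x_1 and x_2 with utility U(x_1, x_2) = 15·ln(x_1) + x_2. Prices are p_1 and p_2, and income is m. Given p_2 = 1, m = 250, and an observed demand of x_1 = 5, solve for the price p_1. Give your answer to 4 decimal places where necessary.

MU_x_1 = 15/x_1, MU_x_2 = 1. Tangency: 15/x_1 = p_1/p_2.
So x_1*(p_1,p_2) = 15·p_2/p_1, independent of income; and x_2* = (m − 15·p_2)/p_2.
Set x_1* = 5 in the demand function and solve for p_1: p_1 = 3.

p_1 = 3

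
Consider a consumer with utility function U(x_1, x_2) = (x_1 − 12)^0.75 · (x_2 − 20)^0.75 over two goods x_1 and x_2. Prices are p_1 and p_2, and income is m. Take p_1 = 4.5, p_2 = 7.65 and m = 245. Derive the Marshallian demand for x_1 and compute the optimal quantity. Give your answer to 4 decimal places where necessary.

This is Cobb-Douglas in (x_1−12, x_2−20): tangency gives 0.75·p_2·(x_2−20) = 0.75·p_1·(x_1−12).
Substituting into the budget: x_1* = 12 + 0.5·(m − 12·p_1 − 20·p_2)/p_1, and x_2* = 20 + 0.5·(…)/p_2.
Discretionary income = 245 − 12·4.5 − 20·7.65 = 38; x_1* = 12 + 0.5·38/4.5 = 16.2222.

x_1* = 16.2222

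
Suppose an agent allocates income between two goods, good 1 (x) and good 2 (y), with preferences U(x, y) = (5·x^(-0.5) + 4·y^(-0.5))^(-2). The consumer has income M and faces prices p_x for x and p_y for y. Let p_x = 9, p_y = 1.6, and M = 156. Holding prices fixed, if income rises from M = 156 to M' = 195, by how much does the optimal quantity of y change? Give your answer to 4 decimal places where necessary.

Δy* = 7.9561

MRS = MU_x/MU_y = (5/4)·(y/x)^(1.5). Set equal to p_x/p_y.
Hence y/x = ((4/5)·p_x/p_y)^(1/(1.5)), i.e. raised to the 2/3 power.
Substitute y = (y/x)·x into the budget: x* = M/(p_x + p_y·(y/x)).
Numerically y/x = 2.725681, so x* = 156/(9 + 1.6·2.725681) = 11.6757 and y* = 2.725681·11.6757 = 31.8242.
At M' = 195: y* = 39.7803. Change: 39.7803 − 31.8242 = 7.9561.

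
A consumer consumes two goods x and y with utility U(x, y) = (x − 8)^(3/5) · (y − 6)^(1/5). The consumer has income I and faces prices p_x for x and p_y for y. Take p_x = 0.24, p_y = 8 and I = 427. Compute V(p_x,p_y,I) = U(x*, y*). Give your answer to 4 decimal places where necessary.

This is Cobb-Douglas in (x−8, y−6): tangency gives 0.6·p_y·(y−6) = 0.2·p_x·(x−8).
Substituting into the budget: x* = 8 + 0.75·(I − 8·p_x − 6·p_y)/p_x, and y* = 6 + 0.25·(…)/p_y.
Discretionary income = 427 − 8·0.24 − 6·8 = 377.08; x* = 8 + 0.75·377.08/0.24 = 1186.375; y* = 6 + 0.25·377.08/8 = 17.7838.
Utility at the optimum: U(1186.375, 17.7838) = 114.032.

V = 114.032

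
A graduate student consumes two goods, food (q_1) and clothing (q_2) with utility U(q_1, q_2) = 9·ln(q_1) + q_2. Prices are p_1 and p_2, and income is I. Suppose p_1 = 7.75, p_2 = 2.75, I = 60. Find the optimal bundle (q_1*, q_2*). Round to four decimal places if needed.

q_1* = 3.1935, q_2* = 12.8182

So q_1*(p_1,p_2) = 9·p_2/p_1, independent of income; and q_2* = (I − 9·p_2)/p_2.
At the given prices: q_1* = 9·2.75/7.75 = 3.1935, and q_2* = 12.8182.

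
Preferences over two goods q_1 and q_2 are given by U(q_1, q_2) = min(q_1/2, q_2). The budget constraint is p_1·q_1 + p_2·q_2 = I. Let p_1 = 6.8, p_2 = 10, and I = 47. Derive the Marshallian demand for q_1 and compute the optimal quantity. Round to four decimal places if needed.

Demand: q_1*(p_1,p_2,I) = 2·I/(2·p_1 + p_2), q_2* = I/(2·p_1 + p_2).
Here 2·6.8 + 10 = 23.6, giving q_1* = 3.9831.

q_1* = 3.9831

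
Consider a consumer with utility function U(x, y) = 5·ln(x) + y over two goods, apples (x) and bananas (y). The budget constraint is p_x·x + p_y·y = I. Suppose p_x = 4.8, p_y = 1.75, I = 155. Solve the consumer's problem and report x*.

x* = 1.8229

MU_x = 5/x, MU_y = 1. Tangency: 5/x = p_x/p_y.
So x*(p_x,p_y) = 5·p_y/p_x, independent of income; and y* = (I − 5·p_y)/p_y.
At the given prices: x* = 5·1.75/4.8 = 1.8229.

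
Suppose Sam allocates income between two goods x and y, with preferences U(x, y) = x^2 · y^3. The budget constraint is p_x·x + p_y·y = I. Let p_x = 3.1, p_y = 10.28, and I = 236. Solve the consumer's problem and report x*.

The MRS is (2/3)·y/x. Set MRS = p_x/p_y.
Rearranging, p_y·y = (3/2)·p_x·x. Substituting into the budget gives p_x·x·(1 + (3/2)) = I.
Demand: x*(p_x,p_y,I) = 0.4·I/p_x and y* = 0.6·I/p_y.
At p_x=3.1, p_y=10.28, I=236: x* = 0.4·236/3.1 = 30.4516.

x* = 30.4516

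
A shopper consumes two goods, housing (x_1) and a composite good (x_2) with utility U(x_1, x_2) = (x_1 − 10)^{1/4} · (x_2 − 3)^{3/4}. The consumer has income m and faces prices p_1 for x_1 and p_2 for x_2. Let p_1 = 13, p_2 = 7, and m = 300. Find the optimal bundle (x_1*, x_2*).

x_1* = 12.8654, x_2* = 18.9643

MRS = (1/3)·(x_2−3)/(x_1−10). Tangency with p_1/p_2 gives x_2−3 = 3·(p_1/p_2)·(x_1−10).
Substituting into the budget: x_1* = 10 + 0.25·(m − 10·p_1 − 3·p_2)/p_1, and x_2* = 3 + 0.75·(…)/p_2.
Discretionary income = 300 − 10·13 − 3·7 = 149; x_1* = 10 + 0.25·149/13 = 12.8654; x_2* = 3 + 0.75·149/7 = 18.9643.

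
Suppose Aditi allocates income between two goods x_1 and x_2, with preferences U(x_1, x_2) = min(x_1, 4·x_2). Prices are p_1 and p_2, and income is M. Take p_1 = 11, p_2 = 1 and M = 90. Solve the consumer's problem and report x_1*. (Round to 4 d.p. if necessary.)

Leontief preferences: the optimum is at the kink where x_1/4 = x_2/1, i.e. x_2 = (1/4)·x_1.
Budget: p_1·x_1 + p_2·(1/4)·x_1 = M, so (4·p_1 + p_2)·x_1 = 4·M.
Demand: x_1*(p_1,p_2,M) = 4·M/(4·p_1 + p_2), x_2* = M/(4·p_1 + p_2).
Here 4·11 + 1 = 45, giving x_1* = 8.

x_1* = 8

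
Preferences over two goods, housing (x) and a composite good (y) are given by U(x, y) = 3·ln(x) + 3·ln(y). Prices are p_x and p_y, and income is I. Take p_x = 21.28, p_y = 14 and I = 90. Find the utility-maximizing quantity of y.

y* = 3.2143

Tangency: MRS = y/x = p_x/p_y.
So 3·p_y·y = 3·p_x·x; combined with the budget, a share 0.5 of income goes to x.
Demand: x*(p_x,p_y,I) = 0.5·I/p_x and y* = 0.5·I/p_y.
At p_x=21.28, p_y=14, I=90: y* = 0.5·90/14 = 3.2143.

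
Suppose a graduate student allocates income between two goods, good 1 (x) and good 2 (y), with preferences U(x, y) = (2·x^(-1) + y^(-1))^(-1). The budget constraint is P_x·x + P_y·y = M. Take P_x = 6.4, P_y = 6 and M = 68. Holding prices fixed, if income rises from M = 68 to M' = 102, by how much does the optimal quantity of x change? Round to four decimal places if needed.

Δx* = 3.1535

MU_x ∝ 2·x^(-2), MU_y ∝ y^(-2), so MRS = 2·(y/x)^(2) = P_x/P_y.
Hence y/x = ((1/2)·P_x/P_y)^(1/(2)), i.e. raised to the 0.5 power.
With the ratio pinned down, the budget gives x* = M/(P_x + P_y·(y/x)) and y* = (y/x)·x*.
Numerically y/x = 0.730297, so x* = 68/(6.4 + 6·0.730297) = 6.3069.
At M' = 102: x* = 9.4604. Change: 9.4604 − 6.3069 = 3.1535.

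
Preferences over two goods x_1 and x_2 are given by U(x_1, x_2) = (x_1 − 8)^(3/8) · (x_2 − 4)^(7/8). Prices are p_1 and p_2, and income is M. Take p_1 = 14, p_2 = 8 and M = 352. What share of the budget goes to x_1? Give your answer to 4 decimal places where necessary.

MRS = (3/7)·(x_2−4)/(x_1−8). Tangency with p_1/p_2 gives x_2−4 = (7/3)·(p_1/p_2)·(x_1−8).
After buying the subsistence bundle (8, 4), a share 0.3 of the remaining income goes to x_1: x_1* = 8 + 0.3·(M − 8p_1 − 4p_2)/p_1.
Discretionary income = 352 − 8·14 − 4·8 = 208; x_1* = 8 + 0.3·208/14 = 12.4571; x_2* = 4 + 0.7·208/8 = 22.2.
Expenditure on x_1: 14·12.4571 = 174.4; share = 0.4955.

share on x_1 = 0.4955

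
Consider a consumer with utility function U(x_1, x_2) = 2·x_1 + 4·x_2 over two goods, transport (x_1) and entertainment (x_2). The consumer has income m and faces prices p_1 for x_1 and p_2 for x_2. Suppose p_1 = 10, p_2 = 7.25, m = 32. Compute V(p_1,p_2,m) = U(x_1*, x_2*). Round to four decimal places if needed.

x_2 gives more utility per dollar, so spend all income on x_2: x_2* = m/p_2, x_1* = 0.
Numerically: x_1* = 0, x_2* = 4.4138.
Utility at the optimum: U(0, 4.4138) = 17.6552.

V = 17.6552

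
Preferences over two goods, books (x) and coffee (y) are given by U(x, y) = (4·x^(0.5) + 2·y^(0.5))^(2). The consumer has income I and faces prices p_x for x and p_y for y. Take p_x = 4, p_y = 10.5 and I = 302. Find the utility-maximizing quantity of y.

MU_x ∝ 4·x^(-0.5), MU_y ∝ 2·y^(-0.5), so MRS = 2·(y/x)^(0.5) = p_x/p_y.
Hence y/x = ((1/2)·p_x/p_y)^(1/(0.5)), i.e. raised to the 2 power.
With the ratio pinned down, the budget gives x* = I/(p_x + p_y·(y/x)) and y* = (y/x)·x*.
Numerically y/x = 0.036281, so x* = 302/(4 + 10.5·0.036281) = 68.9348 and y* = 0.036281·68.9348 = 2.501.

y* = 2.501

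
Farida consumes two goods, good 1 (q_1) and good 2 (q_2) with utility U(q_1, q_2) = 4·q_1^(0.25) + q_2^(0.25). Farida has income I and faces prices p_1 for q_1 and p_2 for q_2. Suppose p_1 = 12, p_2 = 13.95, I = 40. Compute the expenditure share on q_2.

Substitute q_2 = (q_2/q_1)·q_1 into the budget: q_1* = I/(p_1 + p_2·(q_2/q_1)).
Numerically q_2/q_1 = 0.128844, so q_1* = 40/(12 + 13.95·0.128844) = 2.8991 and q_2* = 0.128844·2.8991 = 0.3735.
Expenditure on q_2: 13.95·0.3735 = 5.2108; share = 0.1303.

share on q_2 = 0.1303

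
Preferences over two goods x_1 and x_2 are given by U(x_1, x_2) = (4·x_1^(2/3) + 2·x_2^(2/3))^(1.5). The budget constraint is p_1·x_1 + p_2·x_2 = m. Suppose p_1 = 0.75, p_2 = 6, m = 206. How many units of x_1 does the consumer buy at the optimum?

x_1* = 274.1313

MU_x_1 ∝ 4·x_1^(-1/3), MU_x_2 ∝ 2·x_2^(-1/3), so MRS = 2·(x_2/x_1)^(1/3) = p_1/p_2.
Solve for the ratio: x_2/x_1 = [(1/2)·p_1/p_2]^(3).
Substitute x_2 = (x_2/x_1)·x_1 into the budget: x_1* = m/(p_1 + p_2·(x_2/x_1)).
Numerically x_2/x_1 = 0.000244, so x_1* = 206/(0.75 + 6·0.000244) = 274.1313.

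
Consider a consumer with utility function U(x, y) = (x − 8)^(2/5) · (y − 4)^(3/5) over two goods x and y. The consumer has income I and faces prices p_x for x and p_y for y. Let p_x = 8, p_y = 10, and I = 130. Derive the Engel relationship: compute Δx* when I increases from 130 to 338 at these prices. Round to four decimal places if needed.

Δx* = 10.4

MRS = (2/3)·(y−4)/(x−8). Tangency with p_x/p_y gives y−4 = (3/2)·(p_x/p_y)·(x−8).
After buying the subsistence bundle (8, 4), a share 0.4 of the remaining income goes to x: x* = 8 + 0.4·(I − 8p_x − 4p_y)/p_x.
Discretionary income = 130 − 8·8 − 4·10 = 26; x* = 8 + 0.4·26/8 = 9.3.
At I' = 338: x* = 19.7. Change: 19.7 − 9.3 = 10.4.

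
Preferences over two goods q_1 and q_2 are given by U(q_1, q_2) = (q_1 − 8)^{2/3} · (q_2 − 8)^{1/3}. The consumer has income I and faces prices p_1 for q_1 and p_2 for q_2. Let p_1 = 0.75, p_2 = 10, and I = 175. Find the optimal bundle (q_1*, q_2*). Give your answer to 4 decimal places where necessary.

q_1* = 87.1111, q_2* = 10.9667

Substituting into the budget: q_1* = 8 + 2/3·(I − 8·p_1 − 8·p_2)/p_1, and q_2* = 8 + 1/3·(…)/p_2.
Discretionary income = 175 − 8·0.75 − 8·10 = 89; q_1* = 8 + 2/3·89/0.75 = 87.1111; q_2* = 8 + 1/3·89/10 = 10.9667.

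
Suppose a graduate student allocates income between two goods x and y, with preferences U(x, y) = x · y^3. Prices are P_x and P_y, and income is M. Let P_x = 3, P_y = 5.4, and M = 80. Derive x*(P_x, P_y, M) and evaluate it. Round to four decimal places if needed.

MU_x/MU_y = (y)/(3·x); tangency sets this equal to P_x/P_y.
So P_y·y = 3·P_x·x; combined with the budget, a share 0.25 of income goes to x.
Demand: x*(P_x,P_y,M) = 0.25·M/P_x and y* = 0.75·M/P_y.
At P_x=3, P_y=5.4, M=80: x* = 0.25·80/3 = 6.6667.

x* = 6.6667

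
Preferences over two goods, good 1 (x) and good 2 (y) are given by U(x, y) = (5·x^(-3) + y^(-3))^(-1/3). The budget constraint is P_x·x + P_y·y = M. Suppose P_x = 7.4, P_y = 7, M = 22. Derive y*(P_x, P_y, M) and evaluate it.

y* = 1.2282

MU_x ∝ 5·x^(-4), MU_y ∝ y^(-4), so MRS = 5·(y/x)^(4) = P_x/P_y.
Hence y/x = ((1/5)·P_x/P_y)^(1/(4)), i.e. raised to the 0.25 power.
Substitute y = (y/x)·x into the budget: x* = M/(P_x + P_y·(y/x)).
Numerically y/x = 0.678096, so x* = 22/(7.4 + 7·0.678096) = 1.8112 and y* = 0.678096·1.8112 = 1.2282.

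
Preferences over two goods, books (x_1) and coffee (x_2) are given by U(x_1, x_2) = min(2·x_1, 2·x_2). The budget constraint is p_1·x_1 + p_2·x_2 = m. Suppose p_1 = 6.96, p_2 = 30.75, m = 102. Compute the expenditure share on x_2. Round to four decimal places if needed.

With perfect complements, no substitution: consume in ratio x_1:x_2 = 2:2.
Budget: p_1·x_1 + p_2·x_1 = m, so (2·p_1 + 2·p_2)·x_1 = 2·m.
Demand: x_1*(p_1,p_2,m) = 2·m/(2·p_1 + 2·p_2), x_2* = 2·m/(2·p_1 + 2·p_2).
Here 2·6.96 + 2·30.75 = 75.42, giving x_1* = 2.7049 and x_2* = 2.7049.
Expenditure on x_2: 30.75·2.7049 = 83.1742; share = 0.8154.

share on x_2 = 0.8154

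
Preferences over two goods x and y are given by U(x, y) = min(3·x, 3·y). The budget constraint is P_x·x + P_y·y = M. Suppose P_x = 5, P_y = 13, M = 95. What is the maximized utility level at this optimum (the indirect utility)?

Leontief preferences: the optimum is at the kink where x/3 = y/3, i.e. y = x.
Budget: P_x·x + P_y·x = M, so (3·P_x + 3·P_y)·x = 3·M.
Demand: x*(P_x,P_y,M) = 3·M/(3·P_x + 3·P_y), y* = 3·M/(3·P_x + 3·P_y).
Here 3·5 + 3·13 = 54, giving x* = 5.2778 and y* = 5.2778.
Utility at the optimum: U(5.2778, 5.2778) = 15.8333.

V = 15.8333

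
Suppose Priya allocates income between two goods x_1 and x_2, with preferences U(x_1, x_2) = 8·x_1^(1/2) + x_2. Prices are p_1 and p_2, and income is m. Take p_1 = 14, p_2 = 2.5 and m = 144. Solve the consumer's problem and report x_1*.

MU_x_1 = 4/√x_1, MU_x_2 = 1. Tangency: 4/√x_1 = p_1/p_2.
Solve: √x_1 = 4·p_2/p_1, so x_1*(p_1,p_2) = (4·p_2/p_1)², and x_2* = (m − p_1·x_1*)/p_2.
Plugging in: x_1* = (4·2.5/14)² = 0.5102.

x_1* = 0.5102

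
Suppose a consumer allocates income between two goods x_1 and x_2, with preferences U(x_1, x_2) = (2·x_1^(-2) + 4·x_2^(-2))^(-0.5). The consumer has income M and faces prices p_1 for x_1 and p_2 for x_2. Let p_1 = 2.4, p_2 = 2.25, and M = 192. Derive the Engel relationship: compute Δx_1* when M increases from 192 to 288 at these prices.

MRS = MU_x_1/MU_x_2 = (1/2)·(x_2/x_1)^(3). Set equal to p_1/p_2.
Hence x_2/x_1 = (2·p_1/p_2)^(1/(3)), i.e. raised to the 1/3 power.
With the ratio pinned down, the budget gives x_1* = M/(p_1 + p_2·(x_2/x_1)) and x_2* = (x_2/x_1)·x_1*.
Numerically x_2/x_1 = 1.287319, so x_1* = 192/(2.4 + 2.25·1.287319) = 36.2506.
At M' = 288: x_1* = 54.3759. Change: 54.3759 − 36.2506 = 18.1253.

Δx_1* = 18.1253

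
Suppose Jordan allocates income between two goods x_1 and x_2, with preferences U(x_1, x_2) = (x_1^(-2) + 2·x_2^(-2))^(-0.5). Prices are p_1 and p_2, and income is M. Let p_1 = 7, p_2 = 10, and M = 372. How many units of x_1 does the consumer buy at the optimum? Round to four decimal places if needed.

MRS = MU_x_1/MU_x_2 = (1/2)·(x_2/x_1)^(3). Set equal to p_1/p_2.
Solve for the ratio: x_2/x_1 = [2·p_1/p_2]^(1/3).
Substitute x_2 = (x_2/x_1)·x_1 into the budget: x_1* = M/(p_1 + p_2·(x_2/x_1)).
Numerically x_2/x_1 = 1.118689, so x_1* = 372/(7 + 10·1.118689) = 20.4543.

x_1* = 20.4543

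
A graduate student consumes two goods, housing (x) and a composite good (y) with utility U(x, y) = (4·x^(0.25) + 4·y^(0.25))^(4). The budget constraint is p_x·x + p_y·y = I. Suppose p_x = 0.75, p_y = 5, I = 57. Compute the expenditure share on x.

share on x = 0.653

MRS = MU_x/MU_y = (y/x)^(0.75). Set equal to p_x/p_y.
Solve for the ratio: y/x = [p_x/p_y]^(4/3).
Substitute y = (y/x)·x into the budget: x* = I/(p_x + p_y·(y/x)).
Numerically y/x = 0.079699, so x* = 57/(0.75 + 5·0.079699) = 49.6301 and y* = 0.079699·49.6301 = 3.9555.
Expenditure on x: 0.75·49.6301 = 37.2226; share = 0.653.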